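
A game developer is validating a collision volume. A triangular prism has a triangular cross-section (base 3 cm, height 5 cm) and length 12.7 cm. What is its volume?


Shape: triangular prism
Triangle base = 3 cm, triangle height = 5 cm, prism length L = 12.7 cm
Formula: V = (1/2 * b * h_tri) * L
Cross-section area = 0.5 * 3 * 5 = 7.5
V = 7.5 * 12.7
V = 95.25
95.25 cm^3


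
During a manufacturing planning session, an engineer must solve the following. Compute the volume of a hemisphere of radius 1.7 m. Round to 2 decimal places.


Shape: hemisphere (half of a sphere)
Radius r = 1.7 m
Formula: V = (1/2) * (4/3) * pi * r^3 = (2/3) * pi * r^3
r^3 = 4.913
(2/3) * 4.913 = 3.275333
V = 3.275333 * pi
V = 10.29
10.29 m^3


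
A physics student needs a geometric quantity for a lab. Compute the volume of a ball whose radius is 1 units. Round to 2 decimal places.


Shape: sphere
Radius r = 1 units
Formula: V = (4/3) * pi * r^3
r^3 = 1
(4/3) * 1 = 1.333333
V = 1.333333 * pi
V = 4.19
4.19 units^3


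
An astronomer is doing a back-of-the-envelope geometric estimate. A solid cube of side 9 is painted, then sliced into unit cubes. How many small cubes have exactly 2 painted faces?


Large cube: 9 x 9 x 9, cut into unit cubes.
n = 9, so n - 2 = 7
Cubes with 2 painted faces lie along the edges, excluding corners.
A cube has 12 edges; each contributes (n - 2) = 7 such cubes.
Count = 12 * 7 = 84
84 unit cubes


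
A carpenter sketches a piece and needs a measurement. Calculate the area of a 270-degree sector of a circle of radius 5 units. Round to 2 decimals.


Shape: circular sector
Radius r = 5 units, Angle = 270 degrees
Formula: A = (angle/360) * pi * r^2
r^2 = 25
Fraction of circle = 270/360
A = (270/360) * pi * 25
A = 18.75 * pi
A = 58.9
58.9 units^2


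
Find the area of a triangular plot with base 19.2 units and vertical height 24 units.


Shape: triangle
Base b = 19.2 units, Height h = 24 units
Formula: A = (1/2) * b * h
A = 0.5 * 19.2 * 24
A = 0.5 * 460.8
A = 230.4
230.4 units^2


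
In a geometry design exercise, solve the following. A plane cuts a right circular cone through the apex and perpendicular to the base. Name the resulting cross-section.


Solid: right circular cone
Cutting plane: through the apex and perpendicular to the base
Visualize the intersection of the plane with the solid's surface.
The boundary of the cut region is a isosceles triangle.
isosceles triangle


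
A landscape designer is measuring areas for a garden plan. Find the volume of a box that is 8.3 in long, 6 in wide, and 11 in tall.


Shape: rectangular prism
l = 8.3 in, w = 6 in, h = 11 in
Formula: V = l * w * h
V = 8.3 * 6 * 11
V = 49.8 * 11
V = 547.8
547.8 in^3


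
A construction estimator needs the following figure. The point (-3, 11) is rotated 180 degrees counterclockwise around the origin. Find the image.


Transformation: rotation about the origin
Original point: (-3, 11)
Rule for 180 deg: (x, y) -> (-x, -y)
Apply: (-3, 11) -> (3, -11)
(3, -11)


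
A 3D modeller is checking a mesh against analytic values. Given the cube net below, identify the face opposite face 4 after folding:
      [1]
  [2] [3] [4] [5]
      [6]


Net: cross layout. Take square 3 as the base (bottom).
Fold the four squares in the horizontal row up around 3: 2 -> left, 4 -> right, 5 wraps to the top.
Fold 1 and 6 up from 3: 1 -> back, 6 -> front.
Opposite pairs are therefore: (1, 6), (2, 4), (3, 5).
Face 4 is opposite face 2.
face 2


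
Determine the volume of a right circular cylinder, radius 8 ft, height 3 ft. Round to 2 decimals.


Shape: cylinder
Radius r = 8 ft, Height h = 3 ft
Formula: V = pi * r^2 * h
r^2 = 64
V = pi * 64 * 3
V = 192 * pi
V = 603.19
603.19 ft^3


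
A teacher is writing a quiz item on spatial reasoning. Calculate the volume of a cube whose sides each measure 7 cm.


Shape: cube
Side s = 7 cm
Formula: V = s^3
V = 7 * 7 * 7
V = 49 * 7
V = 343
343 cm^3


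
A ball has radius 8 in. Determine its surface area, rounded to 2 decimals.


Shape: sphere
Radius r = 8 in
Formula: SA = 4 * pi * r^2
r^2 = 64
SA = 4 * pi * 64
SA = 256 * pi
SA = 804.25
804.25 in^2


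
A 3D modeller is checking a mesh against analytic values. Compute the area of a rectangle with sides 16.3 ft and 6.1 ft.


Shape: rectangle
Length l = 16.3 ft, Width w = 6.1 ft
Formula: A = l * w
A = 16.3 * 6.1
A = 99.43
99.43 ft^2


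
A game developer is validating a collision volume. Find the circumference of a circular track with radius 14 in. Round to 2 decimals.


Shape: circle
Radius r = 14 in
Formula: C = 2 * pi * r
C = 2 * pi * 14
C = 28 * pi
C = 87.96
87.96 in


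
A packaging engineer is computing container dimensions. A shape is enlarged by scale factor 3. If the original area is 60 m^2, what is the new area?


Linear scale factor k = 3
Original area = 60 m^2
Rule: under a linear scaling by k, areas scale by k^2.
k^2 = 3^2 = 9
New area = 60 * 9
New area = 540
540 m^2


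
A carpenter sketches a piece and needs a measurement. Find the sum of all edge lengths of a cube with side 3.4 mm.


Shape: cube
Side s = 3.4 mm
A cube has 12 edges, all equal.
Formula: total edge length = 12 * s
Total = 12 * 3.4
Total = 40.8
40.8 mm


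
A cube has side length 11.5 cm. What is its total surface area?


Shape: cube
Side s = 11.5 cm
A cube has 6 square faces.
Formula: SA = 6 * s^2
s^2 = 132.25
SA = 6 * 132.25
SA = 793.5
793.5 cm^2


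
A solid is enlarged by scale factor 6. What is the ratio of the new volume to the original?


Linear scale factor k = 6
Rule: under a linear scaling by k, volumes scale by k^3.
k^3 = 6 * 6 * 6
k^3 = 36 * 6
k^3 = 216
Volume scales by a factor of 216.
216 (dimensionless)


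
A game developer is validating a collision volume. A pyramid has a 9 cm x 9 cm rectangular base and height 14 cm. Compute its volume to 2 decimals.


Shape: rectangular pyramid
Base: 9 cm x 9 cm, Height h = 14 cm
Formula: V = (1/3) * base_area * h
base_area = 9 * 9 = 81
base_area * h = 81 * 14 = 1134
V = 1134 / 3
V = 378
378 cm^3


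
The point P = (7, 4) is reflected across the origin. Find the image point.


Transformation: reflection
Original point: (7, 4)
Rule for reflection through the origin: (x, y) -> (-x, -y)
Apply: (7, 4) -> (-7, -4)
(-7, -4)


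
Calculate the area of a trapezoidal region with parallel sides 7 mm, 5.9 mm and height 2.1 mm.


Shape: trapezoid
Parallel sides a = 7 mm, b = 5.9 mm; Height h = 2.1 mm
Formula: A = (a + b) * h / 2
a + b = 7 + 5.9 = 12.9
A = 12.9 * 2.1 / 2
A = 27.09 / 2
A = 13.545
13.545 mm^2


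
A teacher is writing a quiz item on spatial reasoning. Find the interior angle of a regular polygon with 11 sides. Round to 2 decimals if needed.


Shape: regular hendecagon (11 sides)
Formula: interior angle = (n - 2) * 180 / n
(n - 2) = 9
(n - 2) * 180 = 1620
angle = 1620 / 11
angle = 147.27
147.27 degrees


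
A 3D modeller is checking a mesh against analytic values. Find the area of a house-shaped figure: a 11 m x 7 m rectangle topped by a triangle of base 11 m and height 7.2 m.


Composite shape: rectangle + triangle
Rectangle area = 11 * 7 = 77
Triangle area = 0.5 * 11 * 7.2 = 39.6
Total = 77 + 39.6
Total = 116.6
116.6 m^2


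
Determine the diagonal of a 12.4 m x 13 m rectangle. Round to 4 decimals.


Shape: rectangle (diagonal via Pythagoras)
Sides: 12.4 m and 13 m
Formula: d = sqrt(l^2 + w^2)
l^2 = 153.76, w^2 = 169
l^2 + w^2 = 322.76
d = sqrt(322.76)
d = 17.9655
17.9655 m


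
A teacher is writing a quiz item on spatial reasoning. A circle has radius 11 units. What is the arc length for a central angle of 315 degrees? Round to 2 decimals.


Shape: circular arc
Radius r = 11 units, Angle = 315 degrees
Formula: L = (angle/360) * 2 * pi * r
2 * pi * r = 22 * pi
L = (315/360) * 22 * pi
L = 19.25 * pi
L = 60.48
60.48 units


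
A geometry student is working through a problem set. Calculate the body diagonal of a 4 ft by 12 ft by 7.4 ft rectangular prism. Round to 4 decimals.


Shape: rectangular box (space diagonal)
l = 4 ft, w = 12 ft, h = 7.4 ft
Visualize: the diagonal of the base, then a right triangle with that diagonal and the height.
Formula: d = sqrt(l^2 + w^2 + h^2)
l^2 + w^2 + h^2 = 16 + 144 + 54.76 = 214.76
d = sqrt(214.76)
d = 14.6547
14.6547 ft


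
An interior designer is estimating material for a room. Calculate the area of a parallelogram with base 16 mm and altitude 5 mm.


Shape: parallelogram
Base b = 16 mm, Height h = 5 mm
Formula: A = b * h
A = 16 * 5
A = 80
80 mm^2


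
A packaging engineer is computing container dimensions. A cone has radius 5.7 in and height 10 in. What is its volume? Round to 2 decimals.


Shape: cone
Radius r = 5.7 in, Height h = 10 in
Formula: V = (1/3) * pi * r^2 * h
r^2 = 32.49
pi * r^2 * h = pi * 32.49 * 10 = 324.9 * pi
V = 324.9 * pi / 3
V = 340.23
340.23 in^3


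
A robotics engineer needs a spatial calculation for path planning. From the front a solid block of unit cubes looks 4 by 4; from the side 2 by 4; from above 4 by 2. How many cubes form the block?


Orthographic views of a solid rectangular block:
Front view 4 x 4 -> length = 4, height = 4
Side view 2 x 4 -> width = 2, height = 4 (consistent)
Top view 4 x 2 -> confirms length = 4, width = 2
The block is 4 x 2 x 4.
Total unit cubes = 4 * 2 * 4 = 32
32 unit cubes


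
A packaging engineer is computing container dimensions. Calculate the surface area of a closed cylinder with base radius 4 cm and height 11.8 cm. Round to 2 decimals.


Shape: closed cylinder
Radius r = 4 cm, Height h = 11.8 cm
Formula: SA = 2*pi*r^2 + 2*pi*r*h = 2*pi*r*(r + h)
r + h = 15.8
2 * r * (r + h) = 2 * 4 * 15.8 = 126.4
SA = 126.4 * pi
SA = 397.1
397.1 cm^2


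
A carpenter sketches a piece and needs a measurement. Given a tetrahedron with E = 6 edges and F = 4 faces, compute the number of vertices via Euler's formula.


Polyhedron: tetrahedron
Euler's formula for convex polyhedra: V - E + F = 2
Given: E = 6 edges and F = 4 faces
Solve for V:
V = 2 + E - F = 2 + 6 - 4 = 4
4 vertices


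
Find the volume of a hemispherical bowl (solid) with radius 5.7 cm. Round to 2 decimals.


Shape: hemisphere (half of a sphere)
Radius r = 5.7 cm
Formula: V = (1/2) * (4/3) * pi * r^3 = (2/3) * pi * r^3
r^3 = 185.193
(2/3) * 185.193 = 123.462
V = 123.462 * pi
V = 387.87
387.87 cm^3


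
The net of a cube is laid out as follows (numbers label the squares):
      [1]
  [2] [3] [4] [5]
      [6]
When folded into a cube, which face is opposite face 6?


Net: cross layout. Take square 3 as the base (bottom).
Fold the four squares in the horizontal row up around 3: 2 -> left, 4 -> right, 5 wraps to the top.
Fold 1 and 6 up from 3: 1 -> back, 6 -> front.
Opposite pairs are therefore: (1, 6), (2, 4), (3, 5).
Face 6 is opposite face 1.
face 1


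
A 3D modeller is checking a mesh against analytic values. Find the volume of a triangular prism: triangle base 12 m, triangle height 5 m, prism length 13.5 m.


Shape: triangular prism
Triangle base = 12 m, triangle height = 5 m, prism length L = 13.5 m
Formula: V = (1/2 * b * h_tri) * L
Cross-section area = 0.5 * 12 * 5 = 30
V = 30 * 13.5
V = 405
405 m^3


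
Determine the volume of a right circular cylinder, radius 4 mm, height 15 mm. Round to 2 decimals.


Shape: cylinder
Radius r = 4 mm, Height h = 15 mm
Formula: V = pi * r^2 * h
r^2 = 16
V = pi * 16 * 15
V = 240 * pi
V = 753.98
753.98 mm^3


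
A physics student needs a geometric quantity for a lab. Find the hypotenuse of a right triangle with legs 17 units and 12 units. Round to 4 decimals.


Shape: right triangle
Legs a = 17 units, b = 12 units
Formula: c = sqrt(a^2 + b^2)
a^2 = 289, b^2 = 144
a^2 + b^2 = 433
c = sqrt(433)
c = 20.8087
20.8087 units


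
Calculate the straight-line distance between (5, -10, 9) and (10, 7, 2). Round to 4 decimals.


3D distance between two points
P1 = (5, -10, 9), P2 = (10, 7, 2)
Formula: d = sqrt((x2-x1)^2 + (y2-y1)^2 + (z2-z1)^2)
dx = 10 - 5 = 5
dy = 7 - -10 = 17
dz = 2 - 9 = -7
dx^2 + dy^2 + dz^2 = 25 + 289 + 49 = 363
d = sqrt(363)
d = 19.0526
19.0526 units


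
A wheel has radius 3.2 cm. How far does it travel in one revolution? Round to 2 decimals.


Shape: circle
Radius r = 3.2 cm
Formula: C = 2 * pi * r
C = 2 * pi * 3.2
C = 6.4 * pi
C = 20.11
20.11 cm


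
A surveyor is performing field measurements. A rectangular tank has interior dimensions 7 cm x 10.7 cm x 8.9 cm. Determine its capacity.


Shape: rectangular prism
l = 7 cm, w = 10.7 cm, h = 8.9 cm
Formula: V = l * w * h
V = 7 * 10.7 * 8.9
V = 74.9 * 8.9
V = 666.61
666.61 cm^3


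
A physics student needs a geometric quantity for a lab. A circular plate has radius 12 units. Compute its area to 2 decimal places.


Shape: circle
Radius r = 12 units
Formula: A = pi * r^2
r^2 = 12^2 = 144
A = pi * 144
A = 452.39
452.39 units^2


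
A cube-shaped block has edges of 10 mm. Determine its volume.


Shape: cube
Side s = 10 mm
Formula: V = s^3
V = 10 * 10 * 10
V = 100 * 10
V = 1000
1000 mm^3


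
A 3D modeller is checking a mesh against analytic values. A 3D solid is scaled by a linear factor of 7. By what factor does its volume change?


Linear scale factor k = 7
Rule: under a linear scaling by k, volumes scale by k^3.
k^3 = 7 * 7 * 7
k^3 = 49 * 7
k^3 = 343
Volume scales by a factor of 343.
343 (dimensionless)


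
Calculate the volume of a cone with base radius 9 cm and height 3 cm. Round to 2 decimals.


Shape: cone
Radius r = 9 cm, Height h = 3 cm
Formula: V = (1/3) * pi * r^2 * h
r^2 = 81
pi * r^2 * h = pi * 81 * 3 = 243 * pi
V = 243 * pi / 3
V = 254.47
254.47 cm^3


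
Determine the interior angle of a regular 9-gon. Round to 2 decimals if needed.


Shape: regular nonagon (9 sides)
Formula: interior angle = (n - 2) * 180 / n
(n - 2) = 7
(n - 2) * 180 = 1260
angle = 1260 / 9
angle = 140
140 degrees


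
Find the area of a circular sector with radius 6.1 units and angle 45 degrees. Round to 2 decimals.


Shape: circular sector
Radius r = 6.1 units, Angle = 45 degrees
Formula: A = (angle/360) * pi * r^2
r^2 = 37.21
Fraction of circle = 45/360
A = (45/360) * pi * 37.21
A = 4.65125 * pi
A = 14.61
14.61 units^2


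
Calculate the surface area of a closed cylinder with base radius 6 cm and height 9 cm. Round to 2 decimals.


Shape: closed cylinder
Radius r = 6 cm, Height h = 9 cm
Formula: SA = 2*pi*r^2 + 2*pi*r*h = 2*pi*r*(r + h)
r + h = 15
2 * r * (r + h) = 2 * 6 * 15 = 180
SA = 180 * pi
SA = 565.49
565.49 cm^2


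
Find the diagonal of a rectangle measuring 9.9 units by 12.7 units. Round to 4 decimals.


Shape: rectangle (diagonal via Pythagoras)
Sides: 9.9 units and 12.7 units
Formula: d = sqrt(l^2 + w^2)
l^2 = 98.01, w^2 = 161.29
l^2 + w^2 = 259.3
d = sqrt(259.3)
d = 16.1028
16.1028 units


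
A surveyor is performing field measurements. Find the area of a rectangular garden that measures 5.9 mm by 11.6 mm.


Shape: rectangle
Length l = 5.9 mm, Width w = 11.6 mm
Formula: A = l * w
A = 5.9 * 11.6
A = 68.44
68.44 mm^2


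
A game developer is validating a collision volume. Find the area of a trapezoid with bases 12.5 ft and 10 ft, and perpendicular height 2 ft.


Shape: trapezoid
Parallel sides a = 12.5 ft, b = 10 ft; Height h = 2 ft
Formula: A = (a + b) * h / 2
a + b = 12.5 + 10 = 22.5
A = 22.5 * 2 / 2
A = 45 / 2
A = 22.5
22.5 ft^2


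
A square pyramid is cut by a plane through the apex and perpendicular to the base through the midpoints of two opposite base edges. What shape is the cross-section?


Solid: square pyramid
Cutting plane: through the apex and perpendicular to the base through the midpoints of two opposite base edges
Visualize the intersection of the plane with the solid's surface.
The boundary of the cut region is a isosceles triangle.
isosceles triangle


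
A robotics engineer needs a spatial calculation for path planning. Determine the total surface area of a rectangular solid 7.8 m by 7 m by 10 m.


Shape: rectangular prism
l = 7.8 m, w = 7 m, h = 10 m
Formula: SA = 2(lw + lh + wh)
lw = 54.6, lh = 78, wh = 70
lw + lh + wh = 202.6
SA = 2 * 202.6
SA = 405.2
405.2 m^2


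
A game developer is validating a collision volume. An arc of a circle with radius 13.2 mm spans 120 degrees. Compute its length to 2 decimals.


Shape: circular arc
Radius r = 13.2 mm, Angle = 120 degrees
Formula: L = (angle/360) * 2 * pi * r
2 * pi * r = 26.4 * pi
L = (120/360) * 26.4 * pi
L = 8.8 * pi
L = 27.65
27.65 mm


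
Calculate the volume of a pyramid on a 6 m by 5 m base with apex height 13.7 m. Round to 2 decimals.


Shape: rectangular pyramid
Base: 6 m x 5 m, Height h = 13.7 m
Formula: V = (1/3) * base_area * h
base_area = 6 * 5 = 30
base_area * h = 30 * 13.7 = 411
V = 411 / 3
V = 137
137 m^3


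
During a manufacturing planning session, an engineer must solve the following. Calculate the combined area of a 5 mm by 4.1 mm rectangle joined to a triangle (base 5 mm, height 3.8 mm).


Composite shape: rectangle + triangle
Rectangle area = 5 * 4.1 = 20.5
Triangle area = 0.5 * 5 * 3.8 = 9.5
Total = 20.5 + 9.5
Total = 30
30 mm^2


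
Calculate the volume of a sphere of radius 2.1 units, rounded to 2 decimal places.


Shape: sphere
Radius r = 2.1 units
Formula: V = (4/3) * pi * r^3
r^3 = 9.261
(4/3) * 9.261 = 12.348
V = 12.348 * pi
V = 38.79
38.79 units^3


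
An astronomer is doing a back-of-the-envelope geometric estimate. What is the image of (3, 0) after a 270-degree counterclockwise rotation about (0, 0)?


Transformation: rotation about the origin
Original point: (3, 0)
Rule for 270 deg counterclockwise: (x, y) -> (y, -x)
Apply: (3, 0) -> (0, -3)
(0, -3)


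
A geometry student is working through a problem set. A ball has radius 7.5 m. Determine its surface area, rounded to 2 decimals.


Shape: sphere
Radius r = 7.5 m
Formula: SA = 4 * pi * r^2
r^2 = 56.25
SA = 4 * pi * 56.25
SA = 225 * pi
SA = 706.86
706.86 m^2


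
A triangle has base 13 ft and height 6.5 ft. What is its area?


Shape: triangle
Base b = 13 ft, Height h = 6.5 ft
Formula: A = (1/2) * b * h
A = 0.5 * 13 * 6.5
A = 0.5 * 84.5
A = 42.25
42.25 ft^2


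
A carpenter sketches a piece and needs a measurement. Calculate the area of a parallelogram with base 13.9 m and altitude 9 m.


Shape: parallelogram
Base b = 13.9 m, Height h = 9 m
Formula: A = b * h
A = 13.9 * 9
A = 125.1
125.1 m^2


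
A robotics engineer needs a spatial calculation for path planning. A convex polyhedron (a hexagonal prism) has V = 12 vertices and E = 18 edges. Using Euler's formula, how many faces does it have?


Polyhedron: hexagonal prism
Euler's formula for convex polyhedra: V - E + F = 2
Given: V = 12 vertices and E = 18 edges
Solve for F:
F = 2 + E - V = 2 + 18 - 12 = 8
8 faces


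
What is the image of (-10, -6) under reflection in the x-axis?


Transformation: reflection
Original point: (-10, -6)
Rule for reflection over the x-axis: (x, y) -> (x, -y)
Apply: (-10, -6) -> (-10, 6)
(-10, 6)


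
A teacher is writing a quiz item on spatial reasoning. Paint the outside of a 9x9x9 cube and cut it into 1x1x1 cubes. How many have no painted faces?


Large cube: 9 x 9 x 9, cut into unit cubes.
n = 9, so n - 2 = 7
Unpainted cubes form the interior (n - 2)^3 block.
(n - 2)^3 = 7^3 = 343
343 unit cubes


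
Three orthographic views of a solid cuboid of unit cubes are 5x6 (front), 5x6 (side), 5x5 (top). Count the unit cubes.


Orthographic views of a solid rectangular block:
Front view 5 x 6 -> length = 5, height = 6
Side view 5 x 6 -> width = 5, height = 6 (consistent)
Top view 5 x 5 -> confirms length = 5, width = 5
The block is 5 x 5 x 6.
Total unit cubes = 5 * 5 * 6 = 150
150 unit cubes


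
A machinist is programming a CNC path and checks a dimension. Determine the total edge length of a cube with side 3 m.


Shape: cube
Side s = 3 m
A cube has 12 edges, all equal.
Formula: total edge length = 12 * s
Total = 12 * 3
Total = 36
36 m


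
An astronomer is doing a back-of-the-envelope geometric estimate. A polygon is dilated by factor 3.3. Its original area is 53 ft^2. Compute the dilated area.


Linear scale factor k = 3.3
Original area = 53 ft^2
Rule: under a linear scaling by k, areas scale by k^2.
k^2 = 3.3^2 = 10.89
New area = 53 * 10.89
New area = 577.17
577.17 ft^2


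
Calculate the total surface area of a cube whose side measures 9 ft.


Shape: cube
Side s = 9 ft
A cube has 6 square faces.
Formula: SA = 6 * s^2
s^2 = 81
SA = 6 * 81
SA = 486
486 ft^2


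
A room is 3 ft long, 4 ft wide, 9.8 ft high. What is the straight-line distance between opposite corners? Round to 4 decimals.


Shape: rectangular box (space diagonal)
l = 3 ft, w = 4 ft, h = 9.8 ft
Visualize: the diagonal of the base, then a right triangle with that diagonal and the height.
Formula: d = sqrt(l^2 + w^2 + h^2)
l^2 + w^2 + h^2 = 9 + 16 + 96.04 = 121.04
d = sqrt(121.04)
d = 11.0018
11.0018 ft


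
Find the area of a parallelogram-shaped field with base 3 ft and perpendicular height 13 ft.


Shape: parallelogram
Base b = 3 ft, Height h = 13 ft
Formula: A = b * h
A = 3 * 13
A = 39
39 ft^2


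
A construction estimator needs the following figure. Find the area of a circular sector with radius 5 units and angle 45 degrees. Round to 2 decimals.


Shape: circular sector
Radius r = 5 units, Angle = 45 degrees
Formula: A = (angle/360) * pi * r^2
r^2 = 25
Fraction of circle = 45/360
A = (45/360) * pi * 25
A = 3.125 * pi
A = 9.82
9.82 units^2


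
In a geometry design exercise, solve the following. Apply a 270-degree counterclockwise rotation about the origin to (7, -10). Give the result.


Transformation: rotation about the origin
Original point: (7, -10)
Rule for 270 deg counterclockwise: (x, y) -> (y, -x)
Apply: (7, -10) -> (-10, -7)
(-10, -7)


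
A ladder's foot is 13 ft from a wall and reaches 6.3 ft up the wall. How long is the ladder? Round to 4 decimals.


Shape: right triangle
Legs a = 13 ft, b = 6.3 ft
Formula: c = sqrt(a^2 + b^2)
a^2 = 169, b^2 = 39.69
a^2 + b^2 = 208.69
c = sqrt(208.69)
c = 14.4461
14.4461 ft


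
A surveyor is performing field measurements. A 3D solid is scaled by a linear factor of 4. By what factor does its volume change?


Linear scale factor k = 4
Rule: under a linear scaling by k, volumes scale by k^3.
k^3 = 4 * 4 * 4
k^3 = 16 * 4
k^3 = 64
Volume scales by a factor of 64.
64 (dimensionless)


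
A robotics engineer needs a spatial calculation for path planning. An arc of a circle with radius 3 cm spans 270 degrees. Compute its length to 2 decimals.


Shape: circular arc
Radius r = 3 cm, Angle = 270 degrees
Formula: L = (angle/360) * 2 * pi * r
2 * pi * r = 6 * pi
L = (270/360) * 6 * pi
L = 4.5 * pi
L = 14.14
14.14 cm


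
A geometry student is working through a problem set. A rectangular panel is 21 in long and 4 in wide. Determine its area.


Shape: rectangle
Length l = 21 in, Width w = 4 in
Formula: A = l * w
A = 21 * 4
A = 84
84 in^2


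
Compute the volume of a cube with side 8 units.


Shape: cube
Side s = 8 units
Formula: V = s^3
V = 8 * 8 * 8
V = 64 * 8
V = 512
512 units^3


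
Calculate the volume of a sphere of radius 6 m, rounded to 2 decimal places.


Shape: sphere
Radius r = 6 m
Formula: V = (4/3) * pi * r^3
r^3 = 216
(4/3) * 216 = 288
V = 288 * pi
V = 904.78
904.78 m^3


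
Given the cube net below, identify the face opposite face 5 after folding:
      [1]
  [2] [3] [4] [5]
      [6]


Net: cross layout. Take square 3 as the base (bottom).
Fold the four squares in the horizontal row up around 3: 2 -> left, 4 -> right, 5 wraps to the top.
Fold 1 and 6 up from 3: 1 -> back, 6 -> front.
Opposite pairs are therefore: (1, 6), (2, 4), (3, 5).
Face 5 is opposite face 3.
face 3


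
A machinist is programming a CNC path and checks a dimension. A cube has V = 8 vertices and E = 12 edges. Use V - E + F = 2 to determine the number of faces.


Polyhedron: cube
Euler's formula for convex polyhedra: V - E + F = 2
Given: V = 8 vertices and E = 12 edges
Solve for F:
F = 2 + E - V = 2 + 12 - 8 = 6
6 faces


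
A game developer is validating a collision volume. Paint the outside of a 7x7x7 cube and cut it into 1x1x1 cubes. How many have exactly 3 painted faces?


Large cube: 7 x 7 x 7, cut into unit cubes.
Cubes with 3 painted faces are at the corners. A cube always has 8 corners.
Count = 8
8 unit cubes


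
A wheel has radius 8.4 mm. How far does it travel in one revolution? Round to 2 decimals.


Shape: circle
Radius r = 8.4 mm
Formula: C = 2 * pi * r
C = 2 * pi * 8.4
C = 16.8 * pi
C = 52.78
52.78 mm


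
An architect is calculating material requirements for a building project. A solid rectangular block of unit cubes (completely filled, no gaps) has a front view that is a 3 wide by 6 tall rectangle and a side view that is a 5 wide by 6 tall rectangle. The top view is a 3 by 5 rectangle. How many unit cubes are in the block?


Orthographic views of a solid rectangular block:
Front view 3 x 6 -> length = 3, height = 6
Side view 5 x 6 -> width = 5, height = 6 (consistent)
Top view 3 x 5 -> confirms length = 3, width = 5
The block is 3 x 5 x 6.
Total unit cubes = 3 * 5 * 6 = 90
90 unit cubes


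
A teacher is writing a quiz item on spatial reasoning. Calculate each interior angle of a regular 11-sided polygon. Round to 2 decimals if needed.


Shape: regular hendecagon (11 sides)
Formula: interior angle = (n - 2) * 180 / n
(n - 2) = 9
(n - 2) * 180 = 1620
angle = 1620 / 11
angle = 147.27
147.27 degrees


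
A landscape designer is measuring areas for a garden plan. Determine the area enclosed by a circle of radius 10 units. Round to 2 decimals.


Shape: circle
Radius r = 10 units
Formula: A = pi * r^2
r^2 = 10^2 = 100
A = pi * 100
A = 314.16
314.16 units^2


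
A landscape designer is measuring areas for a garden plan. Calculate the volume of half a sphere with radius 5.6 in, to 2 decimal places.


Shape: hemisphere (half of a sphere)
Radius r = 5.6 in
Formula: V = (1/2) * (4/3) * pi * r^3 = (2/3) * pi * r^3
r^3 = 175.616
(2/3) * 175.616 = 117.077333
V = 117.077333 * pi
V = 367.81
367.81 in^3


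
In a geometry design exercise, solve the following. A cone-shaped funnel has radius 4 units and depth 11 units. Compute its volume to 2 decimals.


Shape: cone
Radius r = 4 units, Height h = 11 units
Formula: V = (1/3) * pi * r^2 * h
r^2 = 16
pi * r^2 * h = pi * 16 * 11 = 176 * pi
V = 176 * pi / 3
V = 184.31
184.31 units^3


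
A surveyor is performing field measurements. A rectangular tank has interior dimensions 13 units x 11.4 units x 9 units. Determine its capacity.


Shape: rectangular prism
l = 13 units, w = 11.4 units, h = 9 units
Formula: V = l * w * h
V = 13 * 11.4 * 9
V = 148.2 * 9
V = 1333.8
1333.8 units^3


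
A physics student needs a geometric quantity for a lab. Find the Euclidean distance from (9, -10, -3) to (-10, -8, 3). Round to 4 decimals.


3D distance between two points
P1 = (9, -10, -3), P2 = (-10, -8, 3)
Formula: d = sqrt((x2-x1)^2 + (y2-y1)^2 + (z2-z1)^2)
dx = -10 - 9 = -19
dy = -8 - -10 = 2
dz = 3 - -3 = 6
dx^2 + dy^2 + dz^2 = 361 + 4 + 36 = 401
d = sqrt(401)
d = 20.025
20.025 units


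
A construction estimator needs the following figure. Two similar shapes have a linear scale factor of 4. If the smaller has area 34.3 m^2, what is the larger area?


Linear scale factor k = 4
Original area = 34.3 m^2
Rule: under a linear scaling by k, areas scale by k^2.
k^2 = 4^2 = 16
New area = 34.3 * 16
New area = 548.8
548.8 m^2


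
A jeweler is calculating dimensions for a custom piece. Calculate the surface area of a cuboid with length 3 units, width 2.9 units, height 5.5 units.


Shape: rectangular prism
l = 3 units, w = 2.9 units, h = 5.5 units
Formula: SA = 2(lw + lh + wh)
lw = 8.7, lh = 16.5, wh = 15.95
lw + lh + wh = 41.15
SA = 2 * 41.15
SA = 82.3
82.3 units^2


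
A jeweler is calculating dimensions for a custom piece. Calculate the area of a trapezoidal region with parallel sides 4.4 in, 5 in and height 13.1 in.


Shape: trapezoid
Parallel sides a = 4.4 in, b = 5 in; Height h = 13.1 in
Formula: A = (a + b) * h / 2
a + b = 4.4 + 5 = 9.4
A = 9.4 * 13.1 / 2
A = 123.14 / 2
A = 61.57
61.57 in^2


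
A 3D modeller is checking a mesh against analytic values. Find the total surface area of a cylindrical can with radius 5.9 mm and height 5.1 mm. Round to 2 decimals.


Shape: closed cylinder
Radius r = 5.9 mm, Height h = 5.1 mm
Formula: SA = 2*pi*r^2 + 2*pi*r*h = 2*pi*r*(r + h)
r + h = 11
2 * r * (r + h) = 2 * 5.9 * 11 = 129.8
SA = 129.8 * pi
SA = 407.78
407.78 mm^2


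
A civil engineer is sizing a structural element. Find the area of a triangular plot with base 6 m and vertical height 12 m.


Shape: triangle
Base b = 6 m, Height h = 12 m
Formula: A = (1/2) * b * h
A = 0.5 * 6 * 12
A = 0.5 * 72
A = 36
36 m^2


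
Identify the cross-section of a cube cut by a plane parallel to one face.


Solid: cube
Cutting plane: parallel to one face
Visualize the intersection of the plane with the solid's surface.
The boundary of the cut region is a square.
square


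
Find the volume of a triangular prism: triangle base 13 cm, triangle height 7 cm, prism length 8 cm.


Shape: triangular prism
Triangle base = 13 cm, triangle height = 7 cm, prism length L = 8 cm
Formula: V = (1/2 * b * h_tri) * L
Cross-section area = 0.5 * 13 * 7 = 45.5
V = 45.5 * 8
V = 364
364 cm^3


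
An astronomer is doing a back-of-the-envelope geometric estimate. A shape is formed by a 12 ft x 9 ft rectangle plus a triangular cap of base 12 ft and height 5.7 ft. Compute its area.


Composite shape: rectangle + triangle
Rectangle area = 12 * 9 = 108
Triangle area = 0.5 * 12 * 5.7 = 34.2
Total = 108 + 34.2
Total = 142.2
142.2 ft^2


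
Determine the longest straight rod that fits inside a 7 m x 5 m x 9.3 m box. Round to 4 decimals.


Shape: rectangular box (space diagonal)
l = 7 m, w = 5 m, h = 9.3 m
Visualize: the diagonal of the base, then a right triangle with that diagonal and the height.
Formula: d = sqrt(l^2 + w^2 + h^2)
l^2 + w^2 + h^2 = 49 + 25 + 86.49 = 160.49
d = sqrt(160.49)
d = 12.6685
12.6685 m


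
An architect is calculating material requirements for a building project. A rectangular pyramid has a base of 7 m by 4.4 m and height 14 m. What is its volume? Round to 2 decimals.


Shape: rectangular pyramid
Base: 7 m x 4.4 m, Height h = 14 m
Formula: V = (1/3) * base_area * h
base_area = 7 * 4.4 = 30.8
base_area * h = 30.8 * 14 = 431.2
V = 431.2 / 3
V = 143.73
143.73 m^3


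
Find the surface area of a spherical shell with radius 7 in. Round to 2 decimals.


Shape: sphere
Radius r = 7 in
Formula: SA = 4 * pi * r^2
r^2 = 49
SA = 4 * pi * 49
SA = 196 * pi
SA = 615.75
615.75 in^2


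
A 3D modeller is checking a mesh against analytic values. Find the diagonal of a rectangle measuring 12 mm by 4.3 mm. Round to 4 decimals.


Shape: rectangle (diagonal via Pythagoras)
Sides: 12 mm and 4.3 mm
Formula: d = sqrt(l^2 + w^2)
l^2 = 144, w^2 = 18.49
l^2 + w^2 = 162.49
d = sqrt(162.49)
d = 12.7472
12.7472 mm


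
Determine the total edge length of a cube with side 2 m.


Shape: cube
Side s = 2 m
A cube has 12 edges, all equal.
Formula: total edge length = 12 * s
Total = 12 * 2
Total = 24
24 m


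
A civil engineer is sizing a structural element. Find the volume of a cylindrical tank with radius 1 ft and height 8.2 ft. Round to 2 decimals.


Shape: cylinder
Radius r = 1 ft, Height h = 8.2 ft
Formula: V = pi * r^2 * h
r^2 = 1
V = pi * 1 * 8.2
V = 8.2 * pi
V = 25.76
25.76 ft^3


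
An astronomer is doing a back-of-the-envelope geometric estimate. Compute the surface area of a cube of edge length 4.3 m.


Shape: cube
Side s = 4.3 m
A cube has 6 square faces.
Formula: SA = 6 * s^2
s^2 = 18.49
SA = 6 * 18.49
SA = 110.94
110.94 m^2


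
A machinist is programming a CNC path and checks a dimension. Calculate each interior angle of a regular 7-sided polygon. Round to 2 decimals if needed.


Shape: regular heptagon (7 sides)
Formula: interior angle = (n - 2) * 180 / n
(n - 2) = 5
(n - 2) * 180 = 900
angle = 900 / 7
angle = 128.57
128.57 degrees


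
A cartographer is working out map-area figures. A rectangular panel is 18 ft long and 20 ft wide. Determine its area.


Shape: rectangle
Length l = 18 ft, Width w = 20 ft
Formula: A = l * w
A = 18 * 20
A = 360
360 ft^2


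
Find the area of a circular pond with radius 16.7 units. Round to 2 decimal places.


Shape: circle
Radius r = 16.7 units
Formula: A = pi * r^2
r^2 = 16.7^2 = 278.89
A = pi * 278.89
A = 876.16
876.16 units^2


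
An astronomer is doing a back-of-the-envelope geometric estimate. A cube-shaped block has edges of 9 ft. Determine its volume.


Shape: cube
Side s = 9 ft
Formula: V = s^3
V = 9 * 9 * 9
V = 81 * 9
V = 729
729 ft^3


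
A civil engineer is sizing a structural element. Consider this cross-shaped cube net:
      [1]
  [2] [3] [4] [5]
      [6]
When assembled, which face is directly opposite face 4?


Net: cross layout. Take square 3 as the base (bottom).
Fold the four squares in the horizontal row up around 3: 2 -> left, 4 -> right, 5 wraps to the top.
Fold 1 and 6 up from 3: 1 -> back, 6 -> front.
Opposite pairs are therefore: (1, 6), (2, 4), (3, 5).
Face 4 is opposite face 2.
face 2


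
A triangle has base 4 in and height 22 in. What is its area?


Shape: triangle
Base b = 4 in, Height h = 22 in
Formula: A = (1/2) * b * h
A = 0.5 * 4 * 22
A = 0.5 * 88
A = 44
44 in^2


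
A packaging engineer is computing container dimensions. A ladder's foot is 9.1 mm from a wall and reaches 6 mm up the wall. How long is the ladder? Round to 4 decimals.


Shape: right triangle
Legs a = 9.1 mm, b = 6 mm
Formula: c = sqrt(a^2 + b^2)
a^2 = 82.81, b^2 = 36
a^2 + b^2 = 118.81
c = sqrt(118.81)
c = 10.9
10.9 mm


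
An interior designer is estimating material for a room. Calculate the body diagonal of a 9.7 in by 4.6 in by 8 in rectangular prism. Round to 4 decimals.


Shape: rectangular box (space diagonal)
l = 9.7 in, w = 4.6 in, h = 8 in
Visualize: the diagonal of the base, then a right triangle with that diagonal and the height.
Formula: d = sqrt(l^2 + w^2 + h^2)
l^2 + w^2 + h^2 = 94.09 + 21.16 + 64 = 179.25
d = sqrt(179.25)
d = 13.3884
13.3884 in


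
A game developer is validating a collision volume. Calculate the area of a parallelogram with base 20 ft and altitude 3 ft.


Shape: parallelogram
Base b = 20 ft, Height h = 3 ft
Formula: A = b * h
A = 20 * 3
A = 60
60 ft^2


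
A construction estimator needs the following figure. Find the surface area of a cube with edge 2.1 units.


Shape: cube
Side s = 2.1 units
A cube has 6 square faces.
Formula: SA = 6 * s^2
s^2 = 4.41
SA = 6 * 4.41
SA = 26.46
26.46 units^2


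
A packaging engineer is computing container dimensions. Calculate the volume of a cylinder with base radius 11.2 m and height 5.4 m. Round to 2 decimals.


Shape: cylinder
Radius r = 11.2 m, Height h = 5.4 m
Formula: V = pi * r^2 * h
r^2 = 125.44
V = pi * 125.44 * 5.4
V = 677.376 * pi
V = 2128.04
2128.04 m^3


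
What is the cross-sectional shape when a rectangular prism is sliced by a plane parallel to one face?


Solid: rectangular prism
Cutting plane: parallel to one face
Visualize the intersection of the plane with the solid's surface.
The boundary of the cut region is a rectangle.
rectangle


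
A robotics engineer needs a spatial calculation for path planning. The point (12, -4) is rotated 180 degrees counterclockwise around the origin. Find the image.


Transformation: rotation about the origin
Original point: (12, -4)
Rule for 180 deg: (x, y) -> (-x, -y)
Apply: (12, -4) -> (-12, 4)
(-12, 4)


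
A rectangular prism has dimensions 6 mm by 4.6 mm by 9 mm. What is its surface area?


Shape: rectangular prism
l = 6 mm, w = 4.6 mm, h = 9 mm
Formula: SA = 2(lw + lh + wh)
lw = 27.6, lh = 54, wh = 41.4
lw + lh + wh = 123
SA = 2 * 123
SA = 246
246 mm^2


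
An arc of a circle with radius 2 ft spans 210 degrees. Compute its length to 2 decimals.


Shape: circular arc
Radius r = 2 ft, Angle = 210 degrees
Formula: L = (angle/360) * 2 * pi * r
2 * pi * r = 4 * pi
L = (210/360) * 4 * pi
L = 2.333333 * pi
L = 7.33
7.33 ft


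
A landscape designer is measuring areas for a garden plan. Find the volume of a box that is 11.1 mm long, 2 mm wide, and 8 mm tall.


Shape: rectangular prism
l = 11.1 mm, w = 2 mm, h = 8 mm
Formula: V = l * w * h
V = 11.1 * 2 * 8
V = 22.2 * 8
V = 177.6
177.6 mm^3


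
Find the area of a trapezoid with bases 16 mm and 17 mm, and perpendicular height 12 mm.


Shape: trapezoid
Parallel sides a = 16 mm, b = 17 mm; Height h = 12 mm
Formula: A = (a + b) * h / 2
a + b = 16 + 17 = 33
A = 33 * 12 / 2
A = 396 / 2
A = 198
198 mm^2


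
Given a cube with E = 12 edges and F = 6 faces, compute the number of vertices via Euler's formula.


Polyhedron: cube
Euler's formula for convex polyhedra: V - E + F = 2
Given: E = 12 edges and F = 6 faces
Solve for V:
V = 2 + E - F = 2 + 12 - 6 = 8
8 vertices


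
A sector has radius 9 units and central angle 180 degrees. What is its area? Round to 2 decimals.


Shape: circular sector
Radius r = 9 units, Angle = 180 degrees
Formula: A = (angle/360) * pi * r^2
r^2 = 81
Fraction of circle = 180/360
A = (180/360) * pi * 81
A = 40.5 * pi
A = 127.23
127.23 units^2


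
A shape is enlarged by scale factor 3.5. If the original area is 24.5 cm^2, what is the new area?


Linear scale factor k = 3.5
Original area = 24.5 cm^2
Rule: under a linear scaling by k, areas scale by k^2.
k^2 = 3.5^2 = 12.25
New area = 24.5 * 12.25
New area = 300.125
300.125 cm^2


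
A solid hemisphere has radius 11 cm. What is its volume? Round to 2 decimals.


Shape: hemisphere (half of a sphere)
Radius r = 11 cm
Formula: V = (1/2) * (4/3) * pi * r^3 = (2/3) * pi * r^3
r^3 = 1331
(2/3) * 1331 = 887.333333
V = 887.333333 * pi
V = 2787.64
2787.64 cm^3


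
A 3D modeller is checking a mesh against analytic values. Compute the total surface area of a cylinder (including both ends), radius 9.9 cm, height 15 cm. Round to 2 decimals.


Shape: closed cylinder
Radius r = 9.9 cm, Height h = 15 cm
Formula: SA = 2*pi*r^2 + 2*pi*r*h = 2*pi*r*(r + h)
r + h = 24.9
2 * r * (r + h) = 2 * 9.9 * 24.9 = 493.02
SA = 493.02 * pi
SA = 1548.87
1548.87 cm^2


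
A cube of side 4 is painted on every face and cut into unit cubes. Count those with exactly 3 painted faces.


Large cube: 4 x 4 x 4, cut into unit cubes.
Cubes with 3 painted faces are at the corners. A cube always has 8 corners.
Count = 8
8 unit cubes


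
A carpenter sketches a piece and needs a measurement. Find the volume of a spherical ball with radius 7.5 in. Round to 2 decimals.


Shape: sphere
Radius r = 7.5 in
Formula: V = (4/3) * pi * r^3
r^3 = 421.875
(4/3) * 421.875 = 562.5
V = 562.5 * pi
V = 1767.15
1767.15 in^3


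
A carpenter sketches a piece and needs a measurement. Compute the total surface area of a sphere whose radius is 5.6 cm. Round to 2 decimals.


Shape: sphere
Radius r = 5.6 cm
Formula: SA = 4 * pi * r^2
r^2 = 31.36
SA = 4 * pi * 31.36
SA = 125.44 * pi
SA = 394.08
394.08 cm^2


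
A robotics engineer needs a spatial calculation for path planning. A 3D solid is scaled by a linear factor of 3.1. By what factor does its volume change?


Linear scale factor k = 3.1
Rule: under a linear scaling by k, volumes scale by k^3.
k^3 = 3.1 * 3.1 * 3.1
k^3 = 9.61 * 3.1
k^3 = 29.791
Volume scales by a factor of 29.791.
29.791 (dimensionless)


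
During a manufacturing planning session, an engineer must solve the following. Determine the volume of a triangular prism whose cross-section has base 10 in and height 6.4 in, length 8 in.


Shape: triangular prism
Triangle base = 10 in, triangle height = 6.4 in, prism length L = 8 in
Formula: V = (1/2 * b * h_tri) * L
Cross-section area = 0.5 * 10 * 6.4 = 32
V = 32 * 8
V = 256
256 in^3


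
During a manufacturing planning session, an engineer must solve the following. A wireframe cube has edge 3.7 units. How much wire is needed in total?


Shape: cube
Side s = 3.7 units
A cube has 12 edges, all equal.
Formula: total edge length = 12 * s
Total = 12 * 3.7
Total = 44.4
44.4 units
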